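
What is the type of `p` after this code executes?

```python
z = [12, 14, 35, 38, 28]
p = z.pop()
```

list.pop() returns the popped element (int here)

int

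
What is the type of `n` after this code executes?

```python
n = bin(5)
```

bin() returns str representation

str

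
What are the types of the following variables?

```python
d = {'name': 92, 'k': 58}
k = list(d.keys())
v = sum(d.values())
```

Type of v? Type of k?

sum of int values returns int; list(...) returns list

int, list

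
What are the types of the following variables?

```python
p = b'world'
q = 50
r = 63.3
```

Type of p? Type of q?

p is bytes; q is int

bytes, int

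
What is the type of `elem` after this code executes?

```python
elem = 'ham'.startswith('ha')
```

str.startswith() returns bool

bool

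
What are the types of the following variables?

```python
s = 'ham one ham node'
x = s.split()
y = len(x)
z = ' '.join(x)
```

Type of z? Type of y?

str.join() returns str; len() returns int

str, int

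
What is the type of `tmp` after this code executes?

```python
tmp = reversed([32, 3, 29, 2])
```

reversed() on a list returns a list_reverseiterator

list_reverseiterator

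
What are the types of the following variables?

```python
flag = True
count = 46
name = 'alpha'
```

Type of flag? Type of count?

flag is bool; count is int

bool, int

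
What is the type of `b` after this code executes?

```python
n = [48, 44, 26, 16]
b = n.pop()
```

list.pop() returns the popped element (int here)

int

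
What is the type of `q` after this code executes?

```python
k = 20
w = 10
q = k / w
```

int / int always returns float in Python 3 (20 / 10 = 2)

float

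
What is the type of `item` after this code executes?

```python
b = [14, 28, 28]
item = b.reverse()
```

list.reverse() returns None

NoneType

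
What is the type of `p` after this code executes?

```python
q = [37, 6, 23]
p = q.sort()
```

list.sort() returns None (sorts in place)

NoneType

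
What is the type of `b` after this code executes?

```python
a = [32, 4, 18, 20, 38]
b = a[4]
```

Indexing a list of ints returns int (a[4] = 38)

int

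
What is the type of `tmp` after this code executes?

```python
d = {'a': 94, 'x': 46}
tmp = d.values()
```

.values() returns a dict_values view object

dict_values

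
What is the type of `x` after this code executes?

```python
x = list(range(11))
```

list(range(...)) returns list

list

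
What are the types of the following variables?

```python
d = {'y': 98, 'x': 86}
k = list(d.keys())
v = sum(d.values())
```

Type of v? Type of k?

sum of int values returns int; list(...) returns list

int, list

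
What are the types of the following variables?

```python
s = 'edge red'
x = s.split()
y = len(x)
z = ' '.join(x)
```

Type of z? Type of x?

str.join() returns str; str.split() returns list

str, list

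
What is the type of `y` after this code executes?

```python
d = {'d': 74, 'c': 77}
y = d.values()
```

.values() returns a dict_values view object

dict_values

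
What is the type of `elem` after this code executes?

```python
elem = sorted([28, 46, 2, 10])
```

sorted() always returns list

list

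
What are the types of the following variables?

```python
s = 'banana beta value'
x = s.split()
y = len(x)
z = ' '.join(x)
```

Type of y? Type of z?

len() returns int; str.join() returns str

int, str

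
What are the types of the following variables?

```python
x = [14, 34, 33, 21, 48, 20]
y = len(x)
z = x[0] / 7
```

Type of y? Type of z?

len() returns int; int / int returns float

int, float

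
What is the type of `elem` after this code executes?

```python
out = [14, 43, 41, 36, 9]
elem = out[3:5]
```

Slicing a list always returns a list

list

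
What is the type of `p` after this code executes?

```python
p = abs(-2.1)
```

abs() of float returns float

float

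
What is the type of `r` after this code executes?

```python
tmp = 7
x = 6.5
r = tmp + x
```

int + float returns float (7 + 6.5 = 13.5)

float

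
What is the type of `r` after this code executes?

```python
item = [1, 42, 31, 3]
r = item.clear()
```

list.clear() returns None

NoneType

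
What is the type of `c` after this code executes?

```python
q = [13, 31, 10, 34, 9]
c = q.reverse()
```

list.reverse() returns None

NoneType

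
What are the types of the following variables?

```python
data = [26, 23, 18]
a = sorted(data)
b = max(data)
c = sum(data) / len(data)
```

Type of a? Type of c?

sorted() returns list; int / int returns float

list, float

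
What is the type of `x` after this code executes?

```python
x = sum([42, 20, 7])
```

sum() of ints returns int

int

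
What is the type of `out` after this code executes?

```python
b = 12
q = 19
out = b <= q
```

Comparison operators return bool

bool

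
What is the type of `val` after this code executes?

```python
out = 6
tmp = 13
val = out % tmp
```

int % int returns int (6 % 13 = 6)

int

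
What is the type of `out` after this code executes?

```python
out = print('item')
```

print() returns None

NoneType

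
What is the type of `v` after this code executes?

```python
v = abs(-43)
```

abs() of int returns int

int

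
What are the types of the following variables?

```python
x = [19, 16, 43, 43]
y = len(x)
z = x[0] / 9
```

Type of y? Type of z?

len() returns int; int / int returns float

int, float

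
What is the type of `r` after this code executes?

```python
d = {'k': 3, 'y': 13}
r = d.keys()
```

.keys() returns a dict_keys view object

dict_keys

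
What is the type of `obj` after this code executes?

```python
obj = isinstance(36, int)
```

isinstance() returns bool

bool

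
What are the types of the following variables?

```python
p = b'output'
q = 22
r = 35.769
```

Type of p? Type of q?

p is bytes; q is int

bytes, int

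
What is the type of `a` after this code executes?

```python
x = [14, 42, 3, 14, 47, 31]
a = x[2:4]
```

Slicing a list always returns a list

list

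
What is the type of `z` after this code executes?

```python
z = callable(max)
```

callable() returns bool

bool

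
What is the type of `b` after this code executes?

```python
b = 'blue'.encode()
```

str.encode() returns bytes

bytes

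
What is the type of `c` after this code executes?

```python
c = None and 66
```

'and' returns first falsy value (None)

NoneType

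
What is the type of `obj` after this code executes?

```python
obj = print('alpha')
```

print() returns None

NoneType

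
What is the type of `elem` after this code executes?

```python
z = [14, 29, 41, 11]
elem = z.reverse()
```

list.reverse() returns None

NoneType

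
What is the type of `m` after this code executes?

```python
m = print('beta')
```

print() returns None

NoneType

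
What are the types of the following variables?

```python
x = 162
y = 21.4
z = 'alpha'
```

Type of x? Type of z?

x is int; z is str

int, str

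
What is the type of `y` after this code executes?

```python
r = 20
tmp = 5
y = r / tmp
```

int / int always returns float in Python 3 (20 / 5 = 4)

float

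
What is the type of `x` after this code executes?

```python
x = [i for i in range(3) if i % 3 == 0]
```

A list comprehension [...] produces a list

list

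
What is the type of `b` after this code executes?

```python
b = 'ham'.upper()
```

str.upper() returns str

str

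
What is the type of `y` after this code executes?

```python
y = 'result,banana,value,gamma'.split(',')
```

str.split() returns list

list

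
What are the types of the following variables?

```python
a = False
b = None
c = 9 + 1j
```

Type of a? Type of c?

a is bool; c is complex

bool, complex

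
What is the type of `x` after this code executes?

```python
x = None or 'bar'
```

'or' with None returns the other value ('bar', str)

str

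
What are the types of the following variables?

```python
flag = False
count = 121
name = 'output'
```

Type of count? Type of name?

count is int; name is str

int, str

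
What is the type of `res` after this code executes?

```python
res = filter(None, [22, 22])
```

filter() returns a filter iterator object

filter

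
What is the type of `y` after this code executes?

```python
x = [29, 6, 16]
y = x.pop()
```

list.pop() returns the popped element (int here)

int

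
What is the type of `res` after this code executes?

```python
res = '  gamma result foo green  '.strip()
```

str.strip() returns str

str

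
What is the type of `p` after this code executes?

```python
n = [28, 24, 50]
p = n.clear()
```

list.clear() returns None

NoneType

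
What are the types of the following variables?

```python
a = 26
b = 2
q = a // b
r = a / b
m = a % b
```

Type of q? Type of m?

int // int returns int; int % int returns int

int, int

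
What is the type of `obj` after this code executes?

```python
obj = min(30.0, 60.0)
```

min() of floats returns float

float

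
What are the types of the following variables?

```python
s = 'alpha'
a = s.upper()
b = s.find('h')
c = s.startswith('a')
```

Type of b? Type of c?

str.find() returns int; str.startswith() returns bool

int, bool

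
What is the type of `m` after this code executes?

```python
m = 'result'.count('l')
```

str.count() returns int

int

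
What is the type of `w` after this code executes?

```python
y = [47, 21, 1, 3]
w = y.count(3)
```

list.count() returns int

int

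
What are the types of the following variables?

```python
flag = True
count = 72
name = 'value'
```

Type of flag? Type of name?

flag is bool; name is str

bool, str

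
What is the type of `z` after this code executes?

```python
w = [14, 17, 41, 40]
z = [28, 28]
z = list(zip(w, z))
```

list(zip(...)) returns a list of tuples

list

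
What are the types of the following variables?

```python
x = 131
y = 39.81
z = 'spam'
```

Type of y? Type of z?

y is float; z is str

float, str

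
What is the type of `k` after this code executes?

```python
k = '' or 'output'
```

'or' returns first truthy value ('output', which is str)

str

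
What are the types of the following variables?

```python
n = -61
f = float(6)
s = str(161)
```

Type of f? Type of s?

f is float; s is str

float, str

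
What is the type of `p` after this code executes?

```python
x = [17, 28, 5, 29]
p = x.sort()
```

list.sort() returns None (sorts in place)

NoneType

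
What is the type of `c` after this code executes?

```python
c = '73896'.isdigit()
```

str.isdigit() returns bool

bool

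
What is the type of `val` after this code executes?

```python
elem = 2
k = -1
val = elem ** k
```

int ** negative int returns float

float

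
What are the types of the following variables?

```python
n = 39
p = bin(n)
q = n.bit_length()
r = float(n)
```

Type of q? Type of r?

int.bit_length() returns int; float() returns float

int, float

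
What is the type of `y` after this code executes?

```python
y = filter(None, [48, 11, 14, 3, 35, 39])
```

filter() returns a filter iterator object

filter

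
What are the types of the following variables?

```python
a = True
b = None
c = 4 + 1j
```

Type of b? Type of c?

b is NoneType; c is complex

NoneType, complex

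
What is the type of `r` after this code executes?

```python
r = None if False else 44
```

Ternary: condition is False, else branch (44) taken → int

int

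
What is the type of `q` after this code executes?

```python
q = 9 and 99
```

'and' returns the last value when all truthy (99, which is int)

int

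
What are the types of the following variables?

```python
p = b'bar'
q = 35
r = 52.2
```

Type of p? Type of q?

p is bytes; q is int

bytes, int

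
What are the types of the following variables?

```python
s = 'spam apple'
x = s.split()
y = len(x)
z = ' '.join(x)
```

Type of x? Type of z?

str.split() returns list; str.join() returns str

list, str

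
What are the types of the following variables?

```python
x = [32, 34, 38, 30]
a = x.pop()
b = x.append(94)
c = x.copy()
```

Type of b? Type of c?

list.append() returns None; list.copy() returns list

NoneType, list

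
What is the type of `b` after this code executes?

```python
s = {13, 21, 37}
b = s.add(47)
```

set.add() returns None (mutates in place)

NoneType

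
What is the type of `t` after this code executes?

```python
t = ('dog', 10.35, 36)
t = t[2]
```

Index 2 of tuple is 36 which is int

int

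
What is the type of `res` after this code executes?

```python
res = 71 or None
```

'or' returns first truthy value (71, int)

int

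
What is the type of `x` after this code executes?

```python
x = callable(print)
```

callable() returns bool

bool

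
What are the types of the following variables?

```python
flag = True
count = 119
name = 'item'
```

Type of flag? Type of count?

flag is bool; count is int

bool, int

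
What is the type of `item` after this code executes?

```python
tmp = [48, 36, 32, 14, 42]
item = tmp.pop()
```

list.pop() returns the popped element (int here)

int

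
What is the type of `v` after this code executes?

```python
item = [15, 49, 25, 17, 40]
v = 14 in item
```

'in' operator returns bool

bool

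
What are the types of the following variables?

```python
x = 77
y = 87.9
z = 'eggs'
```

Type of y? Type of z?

y is float; z is str

float, str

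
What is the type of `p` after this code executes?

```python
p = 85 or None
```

'or' returns first truthy value (85, int)

int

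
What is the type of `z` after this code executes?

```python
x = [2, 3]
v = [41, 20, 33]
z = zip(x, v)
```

zip() returns a zip iterator object

zip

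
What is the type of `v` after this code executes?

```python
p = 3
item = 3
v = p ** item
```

int ** positive int returns int (3 ** 3 = 27)

int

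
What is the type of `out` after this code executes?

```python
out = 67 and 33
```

'and' returns the last value when all truthy (33, which is int)

int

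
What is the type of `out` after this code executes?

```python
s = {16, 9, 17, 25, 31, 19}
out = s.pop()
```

Popping from a set of ints returns int

int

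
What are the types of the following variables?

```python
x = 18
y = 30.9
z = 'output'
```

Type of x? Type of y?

x is int; y is float

int, float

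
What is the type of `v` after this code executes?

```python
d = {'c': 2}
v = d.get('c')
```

dict.get() returns the value (int) when key is found

int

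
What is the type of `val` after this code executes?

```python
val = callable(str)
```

callable() returns bool

bool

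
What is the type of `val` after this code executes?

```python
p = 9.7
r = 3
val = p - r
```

float - int returns float (9.7 - 3 = 6.7)

float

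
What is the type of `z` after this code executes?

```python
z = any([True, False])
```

any() returns bool

bool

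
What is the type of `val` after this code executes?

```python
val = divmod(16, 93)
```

divmod() returns a tuple (quotient, remainder)

tuple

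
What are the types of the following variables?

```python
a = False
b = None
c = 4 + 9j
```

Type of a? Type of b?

a is bool; b is NoneType

bool, NoneType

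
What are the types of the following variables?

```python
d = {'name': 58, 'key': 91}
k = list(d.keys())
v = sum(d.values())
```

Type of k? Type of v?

list(...) returns list; sum of int values returns int

list, int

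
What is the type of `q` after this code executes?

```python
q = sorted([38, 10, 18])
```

sorted() always returns list

list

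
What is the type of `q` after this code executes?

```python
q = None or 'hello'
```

'or' with None returns the other value ('hello', str)

str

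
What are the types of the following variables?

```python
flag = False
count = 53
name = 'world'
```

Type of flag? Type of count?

flag is bool; count is int

bool, int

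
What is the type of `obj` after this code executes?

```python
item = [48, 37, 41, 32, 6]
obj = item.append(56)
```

list.append() returns None (mutates in place)

NoneType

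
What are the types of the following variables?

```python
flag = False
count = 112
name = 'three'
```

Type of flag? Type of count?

flag is bool; count is int

bool, int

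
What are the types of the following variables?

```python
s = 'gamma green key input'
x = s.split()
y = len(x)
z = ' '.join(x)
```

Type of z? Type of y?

str.join() returns str; len() returns int

str, int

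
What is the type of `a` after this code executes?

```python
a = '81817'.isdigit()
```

str.isdigit() returns bool

bool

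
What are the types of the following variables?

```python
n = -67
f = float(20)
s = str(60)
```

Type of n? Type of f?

n is int; f is float

int, float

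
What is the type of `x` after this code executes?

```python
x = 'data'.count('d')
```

str.count() returns int

int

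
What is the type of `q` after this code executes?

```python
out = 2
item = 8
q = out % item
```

int % int returns int (2 % 8 = 2)

int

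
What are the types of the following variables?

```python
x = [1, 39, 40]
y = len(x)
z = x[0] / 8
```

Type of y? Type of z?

len() returns int; int / int returns float

int, float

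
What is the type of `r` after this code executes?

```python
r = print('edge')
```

print() returns None

NoneType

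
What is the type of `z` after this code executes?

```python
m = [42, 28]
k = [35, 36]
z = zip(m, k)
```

zip() returns a zip iterator object

zip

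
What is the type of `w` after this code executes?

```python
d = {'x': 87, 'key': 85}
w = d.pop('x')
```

dict.pop() returns the value (int)

int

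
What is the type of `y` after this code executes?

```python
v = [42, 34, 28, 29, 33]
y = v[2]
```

Indexing a list of ints returns int (v[2] = 28)

int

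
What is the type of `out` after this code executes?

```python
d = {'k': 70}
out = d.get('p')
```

dict.get() returns None when key 'p' is not found and no default given

NoneType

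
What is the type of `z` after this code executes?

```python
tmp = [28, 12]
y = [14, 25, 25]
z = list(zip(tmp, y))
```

list(zip(...)) returns a list of tuples

list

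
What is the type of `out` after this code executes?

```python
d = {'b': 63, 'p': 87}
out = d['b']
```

Accessing dict[str, int] with key 'b' returns int value 63

int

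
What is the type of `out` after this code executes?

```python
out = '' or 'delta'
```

'or' returns first truthy value ('delta', which is str)

str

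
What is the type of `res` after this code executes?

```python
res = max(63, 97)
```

max() of ints returns int

int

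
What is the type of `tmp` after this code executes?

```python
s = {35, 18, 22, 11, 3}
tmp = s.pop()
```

Popping from a set of ints returns int

int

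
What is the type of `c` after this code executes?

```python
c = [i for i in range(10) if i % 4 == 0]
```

A list comprehension [...] produces a list

list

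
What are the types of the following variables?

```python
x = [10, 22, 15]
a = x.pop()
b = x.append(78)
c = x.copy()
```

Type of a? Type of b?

list.pop() returns the element (int); list.append() returns None

int, NoneType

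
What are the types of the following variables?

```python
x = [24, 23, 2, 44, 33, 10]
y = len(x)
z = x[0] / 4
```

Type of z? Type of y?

int / int returns float; len() returns int

float, int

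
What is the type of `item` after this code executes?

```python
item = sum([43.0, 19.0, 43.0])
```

sum() of floats returns float

float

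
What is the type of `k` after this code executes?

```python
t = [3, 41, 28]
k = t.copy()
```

list.copy() returns list

list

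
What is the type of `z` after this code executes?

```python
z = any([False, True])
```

any() returns bool

bool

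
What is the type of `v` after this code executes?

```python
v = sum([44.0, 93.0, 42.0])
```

sum() of floats returns float

float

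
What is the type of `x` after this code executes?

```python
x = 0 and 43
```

'and' returns the first falsy value (0, which is int)

int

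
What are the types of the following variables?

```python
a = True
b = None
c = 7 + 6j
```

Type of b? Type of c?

b is NoneType; c is complex

NoneType, complex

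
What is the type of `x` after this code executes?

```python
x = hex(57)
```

hex() returns str representation

str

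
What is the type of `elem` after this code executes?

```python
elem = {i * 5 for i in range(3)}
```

A set comprehension {expr for x in iterable} produces a set

set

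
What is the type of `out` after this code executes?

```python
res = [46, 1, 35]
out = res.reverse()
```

list.reverse() returns None

NoneType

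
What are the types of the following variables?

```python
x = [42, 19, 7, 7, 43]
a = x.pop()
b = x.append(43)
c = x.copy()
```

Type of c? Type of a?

list.copy() returns list; list.pop() returns the element (int)

list, int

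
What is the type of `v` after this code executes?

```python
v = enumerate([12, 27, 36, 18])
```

enumerate() returns an enumerate iterator object

enumerate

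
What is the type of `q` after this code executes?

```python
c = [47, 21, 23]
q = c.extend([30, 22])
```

list.extend() returns None

NoneType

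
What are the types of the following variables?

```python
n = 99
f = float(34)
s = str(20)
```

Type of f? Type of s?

f is float; s is str

float, str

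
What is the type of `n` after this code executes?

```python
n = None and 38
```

'and' returns first falsy value (None)

NoneType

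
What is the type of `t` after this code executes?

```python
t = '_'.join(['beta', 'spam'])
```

str.join() returns str

str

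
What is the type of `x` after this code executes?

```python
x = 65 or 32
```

'or' returns the first truthy value (65, which is int)

int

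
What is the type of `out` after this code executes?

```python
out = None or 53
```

'or' with None returns the other value (53, int)

int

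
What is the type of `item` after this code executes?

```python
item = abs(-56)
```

abs() of int returns int

int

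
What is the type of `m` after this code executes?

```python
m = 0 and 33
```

'and' returns the first falsy value (0, which is int)

int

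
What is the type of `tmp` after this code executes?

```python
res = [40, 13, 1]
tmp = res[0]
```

Indexing a list of ints returns int (res[0] = 40)

int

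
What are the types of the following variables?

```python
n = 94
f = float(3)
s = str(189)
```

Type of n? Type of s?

n is int; s is str

int, str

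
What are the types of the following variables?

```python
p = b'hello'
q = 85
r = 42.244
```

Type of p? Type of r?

p is bytes; r is float

bytes, float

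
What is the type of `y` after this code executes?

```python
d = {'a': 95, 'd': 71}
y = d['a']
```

Accessing dict[str, int] with key 'a' returns int value 95

int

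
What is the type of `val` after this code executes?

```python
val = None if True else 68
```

Ternary: condition is True, if branch (None) taken → NoneType

NoneType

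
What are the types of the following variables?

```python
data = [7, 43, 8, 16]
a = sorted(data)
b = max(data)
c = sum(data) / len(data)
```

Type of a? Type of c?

sorted() returns list; int / int returns float

list, float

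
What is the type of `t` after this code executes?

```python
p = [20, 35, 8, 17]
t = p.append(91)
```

list.append() returns None (mutates in place)

NoneType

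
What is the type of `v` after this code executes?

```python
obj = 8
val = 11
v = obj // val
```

int // int returns int (8 // 11 = 0)

int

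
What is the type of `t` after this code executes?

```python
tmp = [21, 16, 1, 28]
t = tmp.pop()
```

list.pop() returns the popped element (int here)

int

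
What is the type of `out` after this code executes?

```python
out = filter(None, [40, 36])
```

filter() returns a filter iterator object

filter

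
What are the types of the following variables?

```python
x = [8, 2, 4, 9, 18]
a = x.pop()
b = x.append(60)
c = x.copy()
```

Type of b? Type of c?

list.append() returns None; list.copy() returns list

NoneType, list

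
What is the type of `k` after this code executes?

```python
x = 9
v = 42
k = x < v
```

Comparison operators return bool

bool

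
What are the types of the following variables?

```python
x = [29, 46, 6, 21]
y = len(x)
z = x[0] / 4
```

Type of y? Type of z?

len() returns int; int / int returns float

int, float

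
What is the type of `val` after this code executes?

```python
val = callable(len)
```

callable() returns bool

bool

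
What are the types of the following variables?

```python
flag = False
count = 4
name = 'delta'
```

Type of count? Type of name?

count is int; name is str

int, str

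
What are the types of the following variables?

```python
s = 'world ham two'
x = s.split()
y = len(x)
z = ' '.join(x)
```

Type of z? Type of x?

str.join() returns str; str.split() returns list

str, list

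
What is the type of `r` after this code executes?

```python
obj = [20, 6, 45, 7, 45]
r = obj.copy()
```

list.copy() returns list

list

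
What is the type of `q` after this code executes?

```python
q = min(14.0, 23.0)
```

min() of floats returns float

float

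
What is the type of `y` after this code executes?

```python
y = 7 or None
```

'or' returns first truthy value (7, int)

int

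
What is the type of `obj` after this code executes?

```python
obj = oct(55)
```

oct() returns str representation

str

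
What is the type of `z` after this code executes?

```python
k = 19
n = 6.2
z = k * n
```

int * float returns float (19 * 6.2 = 117.8)

float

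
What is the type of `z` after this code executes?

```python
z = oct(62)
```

oct() returns str representation

str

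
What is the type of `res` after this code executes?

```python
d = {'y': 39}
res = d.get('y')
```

dict.get() returns the value (int) when key is found

int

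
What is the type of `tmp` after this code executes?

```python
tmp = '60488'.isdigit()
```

str.isdigit() returns bool

bool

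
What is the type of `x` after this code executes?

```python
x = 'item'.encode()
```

str.encode() returns bytes

bytes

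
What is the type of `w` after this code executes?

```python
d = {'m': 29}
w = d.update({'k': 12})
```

dict.update() returns None

NoneType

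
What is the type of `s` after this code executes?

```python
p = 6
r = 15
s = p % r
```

int % int returns int (6 % 15 = 6)

int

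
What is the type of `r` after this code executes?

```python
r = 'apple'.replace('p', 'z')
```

str.replace() returns str

str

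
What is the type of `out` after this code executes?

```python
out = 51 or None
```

'or' returns first truthy value (51, int)

int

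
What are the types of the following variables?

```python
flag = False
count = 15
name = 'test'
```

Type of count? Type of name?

count is int; name is str

int, str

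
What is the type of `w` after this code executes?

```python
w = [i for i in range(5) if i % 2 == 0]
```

A list comprehension [...] produces a list

list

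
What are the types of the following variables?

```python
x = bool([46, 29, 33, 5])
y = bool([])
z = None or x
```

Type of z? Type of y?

None or <bool> returns the bool; bool() returns bool

bool, bool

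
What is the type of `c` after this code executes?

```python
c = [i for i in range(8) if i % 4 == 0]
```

A list comprehension [...] produces a list

list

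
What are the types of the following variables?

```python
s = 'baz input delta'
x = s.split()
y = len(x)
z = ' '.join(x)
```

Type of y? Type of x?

len() returns int; str.split() returns list

int, list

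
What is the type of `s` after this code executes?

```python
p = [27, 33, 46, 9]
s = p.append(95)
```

list.append() returns None (mutates in place)

NoneType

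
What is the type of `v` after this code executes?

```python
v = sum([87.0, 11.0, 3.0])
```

sum() of floats returns float

float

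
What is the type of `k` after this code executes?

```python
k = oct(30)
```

oct() returns str representation

str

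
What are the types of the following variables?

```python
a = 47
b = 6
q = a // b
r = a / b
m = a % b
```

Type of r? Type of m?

int / int returns float; int % int returns int

float, int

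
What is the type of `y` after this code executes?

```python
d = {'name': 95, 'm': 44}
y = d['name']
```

Accessing dict[str, int] with key 'name' returns int value 95

int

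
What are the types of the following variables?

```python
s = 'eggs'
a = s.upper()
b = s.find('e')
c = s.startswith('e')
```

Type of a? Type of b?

str.upper() returns str; str.find() returns int

str, int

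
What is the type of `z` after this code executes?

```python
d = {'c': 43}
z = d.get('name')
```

dict.get() returns None when key 'name' is not found and no default given

NoneType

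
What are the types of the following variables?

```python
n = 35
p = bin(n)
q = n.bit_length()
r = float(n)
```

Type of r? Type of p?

float() returns float; bin() returns str

float, str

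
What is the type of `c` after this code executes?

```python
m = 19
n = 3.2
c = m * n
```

int * float returns float (19 * 3.2 = 60.8)

float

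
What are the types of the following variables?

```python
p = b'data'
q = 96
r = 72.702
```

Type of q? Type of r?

q is int; r is float

int, float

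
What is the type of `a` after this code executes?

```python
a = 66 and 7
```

'and' returns the last value when all truthy (7, which is int)

int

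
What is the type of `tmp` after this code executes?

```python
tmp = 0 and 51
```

'and' returns the first falsy value (0, which is int)

int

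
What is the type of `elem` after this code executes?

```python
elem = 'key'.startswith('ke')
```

str.startswith() returns bool

bool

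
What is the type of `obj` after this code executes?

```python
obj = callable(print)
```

callable() returns bool

bool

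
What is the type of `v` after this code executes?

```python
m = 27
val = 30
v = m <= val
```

Comparison operators return bool

bool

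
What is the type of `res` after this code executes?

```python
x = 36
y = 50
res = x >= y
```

Comparison operators return bool

bool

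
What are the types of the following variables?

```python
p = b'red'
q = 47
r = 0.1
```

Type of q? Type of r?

q is int; r is float

int, float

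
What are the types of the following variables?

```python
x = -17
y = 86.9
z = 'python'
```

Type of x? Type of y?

x is int; y is float

int, float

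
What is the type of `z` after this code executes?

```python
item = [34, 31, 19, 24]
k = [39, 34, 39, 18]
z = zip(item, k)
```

zip() returns a zip iterator object

zip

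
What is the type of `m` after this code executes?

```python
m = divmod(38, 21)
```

divmod() returns a tuple (quotient, remainder)

tuple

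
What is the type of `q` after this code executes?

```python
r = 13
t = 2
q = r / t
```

int / int always returns float in Python 3 (13 / 2 = 6.5)

float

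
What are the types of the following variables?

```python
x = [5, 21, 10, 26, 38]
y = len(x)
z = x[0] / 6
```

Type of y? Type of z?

len() returns int; int / int returns float

int, float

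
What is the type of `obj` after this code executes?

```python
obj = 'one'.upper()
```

str.upper() returns str

str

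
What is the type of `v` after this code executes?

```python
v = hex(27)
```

hex() returns str representation

str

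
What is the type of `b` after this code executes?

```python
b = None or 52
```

'or' with None returns the other value (52, int)

int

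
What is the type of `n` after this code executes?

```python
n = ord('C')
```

ord() returns int (Unicode code point)

int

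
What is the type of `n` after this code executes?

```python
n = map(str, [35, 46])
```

map() returns a map iterator object

map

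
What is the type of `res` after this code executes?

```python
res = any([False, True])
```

any() returns bool

bool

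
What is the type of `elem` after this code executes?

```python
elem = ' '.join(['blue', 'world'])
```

str.join() returns str

str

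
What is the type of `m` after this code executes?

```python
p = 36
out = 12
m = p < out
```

Comparison operators return bool

bool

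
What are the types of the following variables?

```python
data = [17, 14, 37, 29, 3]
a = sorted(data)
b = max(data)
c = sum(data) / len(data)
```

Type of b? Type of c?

max of ints returns int; int / int returns float

int, float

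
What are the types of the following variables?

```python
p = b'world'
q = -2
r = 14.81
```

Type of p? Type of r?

p is bytes; r is float

bytes, float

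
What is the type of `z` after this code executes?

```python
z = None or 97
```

'or' with None returns the other value (97, int)

int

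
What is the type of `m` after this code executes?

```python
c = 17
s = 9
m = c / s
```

int / int always returns float in Python 3 (17 / 9 = 1.88889)

float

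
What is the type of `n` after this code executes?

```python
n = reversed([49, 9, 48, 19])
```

reversed() on a list returns a list_reverseiterator

list_reverseiterator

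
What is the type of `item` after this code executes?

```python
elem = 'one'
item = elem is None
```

'is' comparison returns bool

bool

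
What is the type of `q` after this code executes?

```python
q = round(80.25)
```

round() with no ndigits arg returns int

int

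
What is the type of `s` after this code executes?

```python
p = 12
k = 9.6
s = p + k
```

int + float returns float (12 + 9.6 = 21.6)

float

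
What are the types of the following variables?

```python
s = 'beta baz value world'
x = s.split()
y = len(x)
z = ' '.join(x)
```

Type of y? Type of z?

len() returns int; str.join() returns str

int, str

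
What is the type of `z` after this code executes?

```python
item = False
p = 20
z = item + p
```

bool + int returns int (False is 0, so 0 + 20 = 20)

int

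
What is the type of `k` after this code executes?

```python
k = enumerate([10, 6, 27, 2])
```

enumerate() returns an enumerate iterator object

enumerate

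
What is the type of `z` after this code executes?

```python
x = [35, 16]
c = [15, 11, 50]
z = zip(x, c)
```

zip() returns a zip iterator object

zip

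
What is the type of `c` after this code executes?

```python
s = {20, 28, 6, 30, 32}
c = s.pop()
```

Popping from a set of ints returns int

int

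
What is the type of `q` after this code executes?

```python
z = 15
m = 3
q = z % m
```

int % int returns int (15 % 3 = 0)

int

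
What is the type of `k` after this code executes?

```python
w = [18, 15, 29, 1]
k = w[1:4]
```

Slicing a list always returns a list

list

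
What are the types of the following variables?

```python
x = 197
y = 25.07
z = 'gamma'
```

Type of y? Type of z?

y is float; z is str

float, str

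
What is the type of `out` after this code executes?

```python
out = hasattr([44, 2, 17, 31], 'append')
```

hasattr() returns bool

bool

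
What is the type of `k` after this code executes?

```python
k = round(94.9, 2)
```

round() with ndigits arg returns float

float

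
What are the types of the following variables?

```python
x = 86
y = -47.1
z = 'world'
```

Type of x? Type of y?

x is int; y is float

int, float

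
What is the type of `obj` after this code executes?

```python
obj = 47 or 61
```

'or' returns the first truthy value (47, which is int)

int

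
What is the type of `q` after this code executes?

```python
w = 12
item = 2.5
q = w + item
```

int + float returns float (12 + 2.5 = 14.5)

float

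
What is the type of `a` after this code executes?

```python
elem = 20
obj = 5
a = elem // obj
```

int // int returns int (20 // 5 = 4)

int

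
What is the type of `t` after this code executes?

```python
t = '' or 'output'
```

'or' returns first truthy value ('output', which is str)

str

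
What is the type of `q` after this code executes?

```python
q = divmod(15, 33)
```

divmod() returns a tuple (quotient, remainder)

tuple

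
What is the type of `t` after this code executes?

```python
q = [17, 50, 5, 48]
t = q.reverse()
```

list.reverse() returns None

NoneType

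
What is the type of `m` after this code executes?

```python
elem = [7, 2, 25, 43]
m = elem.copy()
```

list.copy() returns list

list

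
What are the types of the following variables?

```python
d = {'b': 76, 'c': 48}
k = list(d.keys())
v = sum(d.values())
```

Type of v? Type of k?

sum of int values returns int; list(...) returns list

int, list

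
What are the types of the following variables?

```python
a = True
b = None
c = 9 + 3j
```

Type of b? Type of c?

b is NoneType; c is complex

NoneType, complex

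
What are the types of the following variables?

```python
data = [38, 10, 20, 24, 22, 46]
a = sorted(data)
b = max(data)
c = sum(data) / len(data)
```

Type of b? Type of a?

max of ints returns int; sorted() returns list

int, list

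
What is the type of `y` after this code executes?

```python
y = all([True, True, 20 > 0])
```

all() returns bool

bool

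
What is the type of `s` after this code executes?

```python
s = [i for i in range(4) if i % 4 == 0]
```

A list comprehension [...] produces a list

list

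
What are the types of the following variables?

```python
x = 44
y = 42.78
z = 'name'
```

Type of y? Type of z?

y is float; z is str

float, str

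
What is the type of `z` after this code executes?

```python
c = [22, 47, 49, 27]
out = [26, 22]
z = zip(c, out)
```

zip() returns a zip iterator object

zip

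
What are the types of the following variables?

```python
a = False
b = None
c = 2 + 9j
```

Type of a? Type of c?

a is bool; c is complex

bool, complex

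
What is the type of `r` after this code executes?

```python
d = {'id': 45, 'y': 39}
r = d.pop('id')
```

dict.pop() returns the value (int)

int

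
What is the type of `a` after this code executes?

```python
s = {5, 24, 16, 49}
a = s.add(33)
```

set.add() returns None (mutates in place)

NoneType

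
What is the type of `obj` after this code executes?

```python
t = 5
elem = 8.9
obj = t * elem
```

int * float returns float (5 * 8.9 = 44.5)

float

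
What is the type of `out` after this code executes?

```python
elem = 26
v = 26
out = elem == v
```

Equality comparison returns bool

bool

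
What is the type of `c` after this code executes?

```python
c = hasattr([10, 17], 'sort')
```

hasattr() returns bool

bool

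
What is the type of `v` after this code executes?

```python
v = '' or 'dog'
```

'or' returns first truthy value ('dog', which is str)

str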